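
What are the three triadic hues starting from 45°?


Triadic: equally spaced at 120° intervals
H1 = 45°
H2 = (45 + 120) mod 360 = 165°
H3 = (45 + 240) mod 360 = 285°
Triadic = 45°, 165°, 285°


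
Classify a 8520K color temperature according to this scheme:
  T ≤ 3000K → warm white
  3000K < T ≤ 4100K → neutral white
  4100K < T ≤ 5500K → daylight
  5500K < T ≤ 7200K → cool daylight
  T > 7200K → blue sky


Temperature: 8520K
8520K > 7200K → blue sky
Classification: blue sky


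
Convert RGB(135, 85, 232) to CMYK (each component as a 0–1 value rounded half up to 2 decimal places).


R'=135/255≈0.5294, G'=85/255≈0.3333, B'=232/255≈0.9098
K = 1 - max(R',G',B') = 1 - 232/255 = 23/255 = 0.09019… → 0.09
(1-R'-K)/(1-K) simplifies to (max-R)/max with max = 232:
C = (232-135)/232 = 97/232 = 0.41810… → 0.42
M = (232-85)/232 = 147/232 = 0.63362… → 0.63
Y = (232-232)/232 = 0/232 = 0 → 0.00
= CMYK(0.42, 0.63, 0.00, 0.09)


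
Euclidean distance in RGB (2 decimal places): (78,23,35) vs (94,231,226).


d = √[(R₁-R₂)² + (G₁-G₂)² + (B₁-B₂)²]
d = √[(78-94)² + (23-231)² + (35-226)²]
d = √[256 + 43264 + 36481]
d = √80001
d ≈ 282.84


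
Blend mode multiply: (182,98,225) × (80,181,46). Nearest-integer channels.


Multiply: C = A×B/255, rounded to nearest integer
R: 182×80/255 = 14560/255 ≈ 57.098 → 57
G: 98×181/255 = 17738/255 ≈ 69.561 → 70
B: 225×46/255 = 10350/255 ≈ 40.588 → 41
= RGB(57, 70, 41)


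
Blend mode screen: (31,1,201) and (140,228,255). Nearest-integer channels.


Screen: C = 255 - (255-A)×(255-B)/255, rounded to nearest integer
R: 255 - (255-31)×(255-140)/255 = 255 - 25760/255 ≈ 255 - 101.020 = 153.980 → 154
G: 255 - (255-1)×(255-228)/255 = 255 - 6858/255 ≈ 255 - 26.894 = 228.106 → 228
B: 255 - (255-201)×(255-255)/255 = 255 - 0/255 ≈ 255 - 0.000 = 255.000 → 255
= RGB(154, 228, 255)


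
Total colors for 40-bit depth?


Colors = 2^bits = 2^40
= 1,099,511,627,776 colors


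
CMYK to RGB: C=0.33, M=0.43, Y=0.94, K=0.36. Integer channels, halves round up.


R = 255 × (1-C) × (1-K) = 255 × 0.67 × 0.64 = 109.344 → 109
G = 255 × (1-M) × (1-K) = 255 × 0.57 × 0.64 = 93.024 → 93
B = 255 × (1-Y) × (1-K) = 255 × 0.06 × 0.64 = 9.792 → 10
= RGB(109, 93, 10)


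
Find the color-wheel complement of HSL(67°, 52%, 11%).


Complement = opposite side of color wheel = hue + 180°
H' = (67 + 180) mod 360 = 247°
S and L unchanged.
= HSL(247°, 52%, 11%)


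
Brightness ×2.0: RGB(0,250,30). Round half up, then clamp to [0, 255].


Multiply each channel by 2.0, round half up, clamp to [0, 255]
R: 0×2.0 = 0
G: 250×2.0 = 500 → clamp → 255
B: 30×2.0 = 60
= RGB(0, 255, 60)


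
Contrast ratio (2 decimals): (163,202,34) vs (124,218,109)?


Linearize each sRGB channel c=v/255: c/12.92 if c ≤ 0.04045 else ((c+0.055)/1.055)^2.4
L = 0.2126×R_lin + 0.7152×G_lin + 0.0722×B_lin
Color 1 (163,202,34):
  R=163: 163/255≈0.6392 > 0.04045 → ((0.6392+0.055)/1.055)^2.4 ≈ 0.36625
  G=202: 202/255≈0.7922 > 0.04045 → ((0.7922+0.055)/1.055)^2.4 ≈ 0.59062
  B=34: 34/255≈0.1333 > 0.04045 → ((0.1333+0.055)/1.055)^2.4 ≈ 0.01600
  L1 = 0.2126×0.36625 + 0.7152×0.59062 + 0.0722×0.01600 ≈ 0.50143
Color 2 (124,218,109):
  R=124: 124/255≈0.4863 > 0.04045 → ((0.4863+0.055)/1.055)^2.4 ≈ 0.20156
  G=218: 218/255≈0.8549 > 0.04045 → ((0.8549+0.055)/1.055)^2.4 ≈ 0.70110
  B=109: 109/255≈0.4275 > 0.04045 → ((0.4275+0.055)/1.055)^2.4 ≈ 0.15293
  L2 = 0.2126×0.20156 + 0.7152×0.70110 + 0.0722×0.15293 ≈ 0.55532
Lighter = 0.55532, Darker = 0.50143
Ratio = (L_lighter + 0.05) / (L_darker + 0.05)
Ratio = (0.55532 + 0.05) / (0.50143 + 0.05) = 0.60532 / 0.55143 ≈ 1.0977
Ratio ≈ 1.10:1


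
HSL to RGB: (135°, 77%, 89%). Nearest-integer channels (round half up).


H=135°, S=0.77, L=0.89
C = (1-|2L-1|)×S = (1-|0.78|)×0.77 = 0.1694
H' = H/60 = 135/60 ≈ 2.2500; X = C×(1-|H' mod 2 - 1|) = 0.04235
m = L - C/2 = 0.89 - 0.0847 = 0.8053
Sector ⌊H'⌋ = 2 → (R',G',B') = (0.0, 0.1694, 0.04235)
RGB = ((R'+m)×255, (G'+m)×255, (B'+m)×255) = (205.3515, 248.5485, 216.15075)
Round half up → RGB(205, 249, 216)


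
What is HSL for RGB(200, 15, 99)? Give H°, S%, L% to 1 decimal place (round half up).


Normalize: R'=200/255≈0.7843, G'=15/255≈0.0588, B'=99/255≈0.3882
Max=200/255, Min=15/255, Δ=Max-Min=185/255
L = (Max+Min)/2 = (200+15)/510 = 215/510 = 0.42156… → L = 42.2%
L ≤ 0.5 → S = Δ/(Max+Min) = 185/(200+15) = 185/215 = 0.86046… → S = 86.0%
(the 1/255 factors cancel in S and H, so raw channel differences can be used)
Max is R' → H = 60 × (((G-B)/Δ) mod 6) = 60 × (((15-99)/185) mod 6)
  (-84)/185 = -0.4540…; negative, so add 6 → 5.5459…
  H = 60 × 5.5459… = 332.756…° → H = 332.8°
= HSL(332.8°, 86.0%, 42.2%)


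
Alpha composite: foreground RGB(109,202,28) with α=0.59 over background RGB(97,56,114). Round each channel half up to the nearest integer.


C = α×F + (1-α)×B, with 1-α = 0.41
R: 0.59×109 + 0.41×97 = 64.31 + 39.77 = 104.08 → 104
G: 0.59×202 + 0.41×56 = 119.18 + 22.96 = 142.14 → 142
B: 0.59×28 + 0.41×114 = 16.52 + 46.74 = 63.26 → 63
= RGB(104, 142, 63)


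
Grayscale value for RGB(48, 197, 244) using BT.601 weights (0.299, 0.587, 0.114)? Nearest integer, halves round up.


Gray = 0.299×R + 0.587×G + 0.114×B
Gray = 0.299×48 + 0.587×197 + 0.114×244
Gray = 14.352 + 115.639 + 27.816
Gray = 157.807 → round half up → 158
Gray = 158


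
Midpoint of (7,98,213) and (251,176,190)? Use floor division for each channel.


Midpoint: each channel = ⌊(C₁+C₂)/2⌋
R: ⌊(7+251)/2⌋ = 129
G: ⌊(98+176)/2⌋ = 137
B: ⌊(213+190)/2⌋ = 201
= RGB(129, 137, 201)


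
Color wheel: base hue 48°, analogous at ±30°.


Base hue: 48°
Left analog: (48 - 30) mod 360 = 18°
Right analog: (48 + 30) mod 360 = 78°
Analogous hues = 18° and 78°


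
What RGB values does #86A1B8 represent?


86 → 134 (R)
A1 → 161 (G)
B8 → 184 (B)
= RGB(134, 161, 184)


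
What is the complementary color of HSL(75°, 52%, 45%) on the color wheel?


Complement = opposite side of color wheel = hue + 180°
H' = (75 + 180) mod 360 = 255°
S and L unchanged.
= HSL(255°, 52%, 45%)


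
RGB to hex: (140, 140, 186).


R = 140 → 8C (hex)
G = 140 → 8C (hex)
B = 186 → BA (hex)
Hex = #8C8CBA


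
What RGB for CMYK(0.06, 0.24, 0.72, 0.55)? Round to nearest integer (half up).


R = 255 × (1-C) × (1-K) = 255 × 0.94 × 0.45 = 107.865 → 108
G = 255 × (1-M) × (1-K) = 255 × 0.76 × 0.45 = 87.21 → 87
B = 255 × (1-Y) × (1-K) = 255 × 0.28 × 0.45 = 32.13 → 32
= RGB(108, 87, 32)


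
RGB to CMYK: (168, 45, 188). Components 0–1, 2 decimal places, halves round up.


R'=168/255≈0.6588, G'=45/255≈0.1765, B'=188/255≈0.7373
K = 1 - max(R',G',B') = 1 - 188/255 = 67/255 = 0.26274… → 0.26
(1-R'-K)/(1-K) simplifies to (max-R)/max with max = 188:
C = (188-168)/188 = 20/188 = 0.10638… → 0.11
M = (188-45)/188 = 143/188 = 0.76063… → 0.76
Y = (188-188)/188 = 0/188 = 0 → 0.00
= CMYK(0.11, 0.76, 0.00, 0.26)


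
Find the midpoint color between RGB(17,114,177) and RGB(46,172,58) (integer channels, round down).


Midpoint: each channel = ⌊(C₁+C₂)/2⌋
R: ⌊(17+46)/2⌋ = 31
G: ⌊(114+172)/2⌋ = 143
B: ⌊(177+58)/2⌋ = 117
= RGB(31, 143, 117)


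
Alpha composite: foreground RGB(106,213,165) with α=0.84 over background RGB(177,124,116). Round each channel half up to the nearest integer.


C = α×F + (1-α)×B, with 1-α = 0.16
R: 0.84×106 + 0.16×177 = 89.04 + 28.32 = 117.36 → 117
G: 0.84×213 + 0.16×124 = 178.92 + 19.84 = 198.76 → 199
B: 0.84×165 + 0.16×116 = 138.60 + 18.56 = 157.16 → 157
= RGB(117, 199, 157)


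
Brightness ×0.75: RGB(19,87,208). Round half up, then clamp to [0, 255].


Multiply each channel by 0.75, round half up, clamp to [0, 255]
R: 19×0.75 = 14.25 → round → 14
G: 87×0.75 = 65.25 → round → 65
B: 208×0.75 = 156
= RGB(14, 65, 156)


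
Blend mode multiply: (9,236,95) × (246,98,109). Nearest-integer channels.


Multiply: C = A×B/255, rounded to nearest integer
R: 9×246/255 = 2214/255 ≈ 8.682 → 9
G: 236×98/255 = 23128/255 ≈ 90.698 → 91
B: 95×109/255 = 10355/255 ≈ 40.608 → 41
= RGB(9, 91, 41)


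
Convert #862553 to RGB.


86 → 134 (R)
25 → 37 (G)
53 → 83 (B)
= RGB(134, 37, 83)


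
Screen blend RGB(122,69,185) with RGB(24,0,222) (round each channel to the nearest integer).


Screen: C = 255 - (255-A)×(255-B)/255, rounded to nearest integer
R: 255 - (255-122)×(255-24)/255 = 255 - 30723/255 ≈ 255 - 120.482 = 134.518 → 135
G: 255 - (255-69)×(255-0)/255 = 255 - 47430/255 ≈ 255 - 186.000 = 69.000 → 69
B: 255 - (255-185)×(255-222)/255 = 255 - 2310/255 ≈ 255 - 9.059 = 245.941 → 246
= RGB(135, 69, 246)


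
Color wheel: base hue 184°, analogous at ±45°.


Base hue: 184°
Left analog: (184 - 45) mod 360 = 139°
Right analog: (184 + 45) mod 360 = 229°
Analogous hues = 139° and 229°


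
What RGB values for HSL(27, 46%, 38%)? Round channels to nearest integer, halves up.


H=27°, S=0.46, L=0.38
C = (1-|2L-1|)×S = (1-|-0.24|)×0.46 = 0.3496
H' = H/60 = 27/60 ≈ 0.4500; X = C×(1-|H' mod 2 - 1|) = 0.15732
m = L - C/2 = 0.38 - 0.1748 = 0.2052
Sector ⌊H'⌋ = 0 → (R',G',B') = (0.3496, 0.15732, 0.0)
RGB = ((R'+m)×255, (G'+m)×255, (B'+m)×255) = (141.474, 92.4426, 52.326)
Round half up → RGB(141, 92, 52)


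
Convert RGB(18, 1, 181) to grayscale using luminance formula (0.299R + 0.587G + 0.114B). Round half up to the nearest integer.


Gray = 0.299×R + 0.587×G + 0.114×B
Gray = 0.299×18 + 0.587×1 + 0.114×181
Gray = 5.382 + 0.587 + 20.634
Gray = 26.603 → round half up → 27
Gray = 27


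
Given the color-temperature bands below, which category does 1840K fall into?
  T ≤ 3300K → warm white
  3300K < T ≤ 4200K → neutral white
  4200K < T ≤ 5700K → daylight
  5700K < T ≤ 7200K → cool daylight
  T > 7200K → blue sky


Temperature: 1840K
1840K ≤ 3300K → warm white
Classification: warm white


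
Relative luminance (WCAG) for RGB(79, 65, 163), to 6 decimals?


Linearize each channel (sRGB transfer function): c = v/255; c_lin = c/12.92 if c ≤ 0.04045, else ((c+0.055)/1.055)^2.4
  R: 79/255 ≈ 0.309804 > 0.04045 → ((0.309804+0.055)/1.055)^2.4 ≈ 0.078187
  G: 65/255 ≈ 0.254902 > 0.04045 → ((0.254902+0.055)/1.055)^2.4 ≈ 0.052861
  B: 163/255 ≈ 0.639216 > 0.04045 → ((0.639216+0.055)/1.055)^2.4 ≈ 0.366253
R_lin = 0.078187, G_lin = 0.052861, B_lin = 0.366253
L = 0.2126×R + 0.7152×G + 0.0722×B
L = 0.2126×0.078187 + 0.7152×0.052861 + 0.0722×0.366253
L ≈ 0.080872


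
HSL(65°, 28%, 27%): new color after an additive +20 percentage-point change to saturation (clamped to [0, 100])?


Original S = 28%
Adjustment = +20 percentage points
New S = 28 + (20) = 48
Clamp to [0, 100] → 48
= HSL(65°, 48%, 27%)


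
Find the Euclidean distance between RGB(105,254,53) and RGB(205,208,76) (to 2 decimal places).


d = √[(R₁-R₂)² + (G₁-G₂)² + (B₁-B₂)²]
d = √[(105-205)² + (254-208)² + (53-76)²]
d = √[10000 + 2116 + 529]
d = √12645
d ≈ 112.45


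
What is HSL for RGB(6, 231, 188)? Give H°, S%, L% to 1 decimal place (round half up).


Normalize: R'=6/255≈0.0235, G'=231/255≈0.9059, B'=188/255≈0.7373
Max=231/255, Min=6/255, Δ=Max-Min=225/255
L = (Max+Min)/2 = (231+6)/510 = 237/510 = 0.46470… → L = 46.5%
L ≤ 0.5 → S = Δ/(Max+Min) = 225/(231+6) = 225/237 = 0.94936… → S = 94.9%
(the 1/255 factors cancel in S and H, so raw channel differences can be used)
Max is G' → H = 60 × ((B-R)/Δ + 2) = 60 × ((188-6)/225 + 2)
  182/225 + 2 = 0.8088… + 2 = 2.8088…
  H = 60 × 2.8088… = 168.533…° → H = 168.5°
= HSL(168.5°, 94.9%, 46.5%)


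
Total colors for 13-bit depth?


Colors = 2^bits = 2^13
= 8,192 colors


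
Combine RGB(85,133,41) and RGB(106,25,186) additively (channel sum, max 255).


Additive: each channel = min(255, C₁+C₂)
R: 85+106 = 191 → 191
G: 133+25 = 158 → 158
B: 41+186 = 227 → 227
= RGB(191, 158, 227)


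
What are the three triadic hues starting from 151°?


Triadic: equally spaced at 120° intervals
H1 = 151°
H2 = (151 + 120) mod 360 = 271°
H3 = (151 + 240) mod 360 = 31°
Triadic = 151°, 271°, 31°


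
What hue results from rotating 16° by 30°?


New hue = (H + rotation) mod 360
New hue = (16 + 30) mod 360
= 46 mod 360
= 46°


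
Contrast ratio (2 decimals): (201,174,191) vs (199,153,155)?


Linearize each sRGB channel c=v/255: c/12.92 if c ≤ 0.04045 else ((c+0.055)/1.055)^2.4
L = 0.2126×R_lin + 0.7152×G_lin + 0.0722×B_lin
Color 1 (201,174,191):
  R=201: 201/255≈0.7882 > 0.04045 → ((0.7882+0.055)/1.055)^2.4 ≈ 0.58408
  G=174: 174/255≈0.6824 > 0.04045 → ((0.6824+0.055)/1.055)^2.4 ≈ 0.42327
  B=191: 191/255≈0.7490 > 0.04045 → ((0.7490+0.055)/1.055)^2.4 ≈ 0.52100
  L1 = 0.2126×0.58408 + 0.7152×0.42327 + 0.0722×0.52100 ≈ 0.46451
Color 2 (199,153,155):
  R=199: 199/255≈0.7804 > 0.04045 → ((0.7804+0.055)/1.055)^2.4 ≈ 0.57112
  G=153: 153/255≈0.6000 > 0.04045 → ((0.6000+0.055)/1.055)^2.4 ≈ 0.31855
  B=155: 155/255≈0.6078 > 0.04045 → ((0.6078+0.055)/1.055)^2.4 ≈ 0.32778
  L2 = 0.2126×0.57112 + 0.7152×0.31855 + 0.0722×0.32778 ≈ 0.37291
Lighter = 0.46451, Darker = 0.37291
Ratio = (L_lighter + 0.05) / (L_darker + 0.05)
Ratio = (0.46451 + 0.05) / (0.37291 + 0.05) = 0.51451 / 0.42291 ≈ 1.2166
Ratio ≈ 1.22:1


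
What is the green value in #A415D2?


Color: #A415D2
R = A4 = 164
G = 15 = 21
B = D2 = 210
Green = 21


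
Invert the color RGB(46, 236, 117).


Invert: (255-R, 255-G, 255-B)
R: 255-46 = 209
G: 255-236 = 19
B: 255-117 = 138
= RGB(209, 19, 138)


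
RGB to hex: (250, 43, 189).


R = 250 → FA (hex)
G = 43 → 2B (hex)
B = 189 → BD (hex)
Hex = #FA2BBD


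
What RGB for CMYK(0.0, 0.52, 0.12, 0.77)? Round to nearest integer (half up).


R = 255 × (1-C) × (1-K) = 255 × 1.00 × 0.23 = 58.65 → 59
G = 255 × (1-M) × (1-K) = 255 × 0.48 × 0.23 = 28.152 → 28
B = 255 × (1-Y) × (1-K) = 255 × 0.88 × 0.23 = 51.612 → 52
= RGB(59, 28, 52)


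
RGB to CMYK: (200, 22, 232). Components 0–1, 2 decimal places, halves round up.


R'=200/255≈0.7843, G'=22/255≈0.0863, B'=232/255≈0.9098
K = 1 - max(R',G',B') = 1 - 232/255 = 23/255 = 0.09019… → 0.09
(1-R'-K)/(1-K) simplifies to (max-R)/max with max = 232:
C = (232-200)/232 = 32/232 = 0.13793… → 0.14
M = (232-22)/232 = 210/232 = 0.90517… → 0.91
Y = (232-232)/232 = 0/232 = 0 → 0.00
= CMYK(0.14, 0.91, 0.00, 0.09)


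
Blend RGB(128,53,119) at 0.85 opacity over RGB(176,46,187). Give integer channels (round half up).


C = α×F + (1-α)×B, with 1-α = 0.15
R: 0.85×128 + 0.15×176 = 108.80 + 26.40 = 135.20 → 135
G: 0.85×53 + 0.15×46 = 45.05 + 6.90 = 51.95 → 52
B: 0.85×119 + 0.15×187 = 101.15 + 28.05 = 129.20 → 129
= RGB(135, 52, 129)


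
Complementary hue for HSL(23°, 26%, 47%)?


Complement = opposite side of color wheel = hue + 180°
H' = (23 + 180) mod 360 = 203°
S and L unchanged.
= HSL(203°, 26%, 47%)


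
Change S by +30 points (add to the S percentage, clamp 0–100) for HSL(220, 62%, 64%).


Original S = 62%
Adjustment = +30 percentage points
New S = 62 + (30) = 92
Clamp to [0, 100] → 92
= HSL(220°, 92%, 64%)


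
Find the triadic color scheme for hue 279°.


Triadic: equally spaced at 120° intervals
H1 = 279°
H2 = (279 + 120) mod 360 = 39°
H3 = (279 + 240) mod 360 = 159°
Triadic = 279°, 39°, 159°


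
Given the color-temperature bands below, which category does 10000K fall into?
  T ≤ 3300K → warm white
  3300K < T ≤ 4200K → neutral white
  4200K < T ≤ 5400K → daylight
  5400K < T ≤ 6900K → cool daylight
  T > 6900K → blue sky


Temperature: 10000K
10000K > 6900K → blue sky
Classification: blue sky


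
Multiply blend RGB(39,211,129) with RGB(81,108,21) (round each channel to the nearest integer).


Multiply: C = A×B/255, rounded to nearest integer
R: 39×81/255 = 3159/255 ≈ 12.388 → 12
G: 211×108/255 = 22788/255 ≈ 89.365 → 89
B: 129×21/255 = 2709/255 ≈ 10.624 → 11
= RGB(12, 89, 11)


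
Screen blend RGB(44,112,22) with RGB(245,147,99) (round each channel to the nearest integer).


Screen: C = 255 - (255-A)×(255-B)/255, rounded to nearest integer
R: 255 - (255-44)×(255-245)/255 = 255 - 2110/255 ≈ 255 - 8.275 = 246.725 → 247
G: 255 - (255-112)×(255-147)/255 = 255 - 15444/255 ≈ 255 - 60.565 = 194.435 → 194
B: 255 - (255-22)×(255-99)/255 = 255 - 36348/255 ≈ 255 - 142.541 = 112.459 → 112
= RGB(247, 194, 112)


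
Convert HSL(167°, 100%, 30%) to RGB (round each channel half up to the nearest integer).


H=167°, S=1.00, L=0.30
C = (1-|2L-1|)×S = (1-|-0.40|)×1.00 = 0.6
H' = H/60 = 167/60 ≈ 2.7833; X = C×(1-|H' mod 2 - 1|) = 0.47
m = L - C/2 = 0.30 - 0.3 = 0
Sector ⌊H'⌋ = 2 → (R',G',B') = (0.0, 0.6, 0.47)
RGB = ((R'+m)×255, (G'+m)×255, (B'+m)×255) = (0.0, 153.0, 119.85)
Round half up → RGB(0, 153, 120)


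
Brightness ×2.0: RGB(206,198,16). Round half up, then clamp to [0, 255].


Multiply each channel by 2.0, round half up, clamp to [0, 255]
R: 206×2.0 = 412 → clamp → 255
G: 198×2.0 = 396 → clamp → 255
B: 16×2.0 = 32
= RGB(255, 255, 32)


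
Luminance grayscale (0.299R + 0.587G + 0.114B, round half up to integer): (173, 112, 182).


Gray = 0.299×R + 0.587×G + 0.114×B
Gray = 0.299×173 + 0.587×112 + 0.114×182
Gray = 51.727 + 65.744 + 20.748
Gray = 138.219 → round half up → 138
Gray = 138


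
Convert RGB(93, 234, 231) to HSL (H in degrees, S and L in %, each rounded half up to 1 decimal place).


Normalize: R'=93/255≈0.3647, G'=234/255≈0.9176, B'=231/255≈0.9059
Max=234/255, Min=93/255, Δ=Max-Min=141/255
L = (Max+Min)/2 = (234+93)/510 = 327/510 = 0.64117… → L = 64.1%
L > 0.5 → S = Δ/(2-Max-Min) = 141/(510-234-93) = 141/183 = 0.77049… → S = 77.0%
(the 1/255 factors cancel in S and H, so raw channel differences can be used)
Max is G' → H = 60 × ((B-R)/Δ + 2) = 60 × ((231-93)/141 + 2)
  138/141 + 2 = 0.9787… + 2 = 2.9787…
  H = 60 × 2.9787… = 178.723…° → H = 178.7°
= HSL(178.7°, 77.0%, 64.1%)


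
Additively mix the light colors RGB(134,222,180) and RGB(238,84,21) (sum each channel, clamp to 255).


Additive: each channel = min(255, C₁+C₂)
R: 134+238 = 372 → 255
G: 222+84 = 306 → 255
B: 180+21 = 201 → 201
= RGB(255, 255, 201)


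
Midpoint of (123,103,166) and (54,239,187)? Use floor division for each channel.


Midpoint: each channel = ⌊(C₁+C₂)/2⌋
R: ⌊(123+54)/2⌋ = 88
G: ⌊(103+239)/2⌋ = 171
B: ⌊(166+187)/2⌋ = 176
= RGB(88, 171, 176)


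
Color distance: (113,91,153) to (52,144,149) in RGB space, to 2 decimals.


d = √[(R₁-R₂)² + (G₁-G₂)² + (B₁-B₂)²]
d = √[(113-52)² + (91-144)² + (153-149)²]
d = √[3721 + 2809 + 16]
d = √6546
d ≈ 80.91


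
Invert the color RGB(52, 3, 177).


Invert: (255-R, 255-G, 255-B)
R: 255-52 = 203
G: 255-3 = 252
B: 255-177 = 78
= RGB(203, 252, 78)


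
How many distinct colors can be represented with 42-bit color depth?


Colors = 2^bits = 2^42
= 4,398,046,511,104 colors


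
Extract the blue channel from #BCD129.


Color: #BCD129
R = BC = 188
G = D1 = 209
B = 29 = 41
Blue = 41


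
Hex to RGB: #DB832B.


DB → 219 (R)
83 → 131 (G)
2B → 43 (B)
= RGB(219, 131, 43)


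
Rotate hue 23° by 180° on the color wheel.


New hue = (H + rotation) mod 360
New hue = (23 + 180) mod 360
= 203 mod 360
= 203°


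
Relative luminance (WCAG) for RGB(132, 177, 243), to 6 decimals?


Linearize each channel (sRGB transfer function): c = v/255; c_lin = c/12.92 if c ≤ 0.04045, else ((c+0.055)/1.055)^2.4
  R: 132/255 ≈ 0.517647 > 0.04045 → ((0.517647+0.055)/1.055)^2.4 ≈ 0.230740
  G: 177/255 ≈ 0.694118 > 0.04045 → ((0.694118+0.055)/1.055)^2.4 ≈ 0.439657
  B: 243/255 ≈ 0.952941 > 0.04045 → ((0.952941+0.055)/1.055)^2.4 ≈ 0.896269
R_lin = 0.230740, G_lin = 0.439657, B_lin = 0.896269
L = 0.2126×R + 0.7152×G + 0.0722×B
L = 0.2126×0.230740 + 0.7152×0.439657 + 0.0722×0.896269
L ≈ 0.428209


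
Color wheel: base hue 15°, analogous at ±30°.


Base hue: 15°
Left analog: (15 - 30) mod 360 = 345°
Right analog: (15 + 30) mod 360 = 45°
Analogous hues = 345° and 45°


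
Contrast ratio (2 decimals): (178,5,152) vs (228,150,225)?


Linearize each sRGB channel c=v/255: c/12.92 if c ≤ 0.04045 else ((c+0.055)/1.055)^2.4
L = 0.2126×R_lin + 0.7152×G_lin + 0.0722×B_lin
Color 1 (178,5,152):
  R=178: 178/255≈0.6980 > 0.04045 → ((0.6980+0.055)/1.055)^2.4 ≈ 0.44520
  G=5: 5/255≈0.0196 ≤ 0.04045 → 0.0196/12.92 ≈ 0.00152
  B=152: 152/255≈0.5961 > 0.04045 → ((0.5961+0.055)/1.055)^2.4 ≈ 0.31399
  L1 = 0.2126×0.44520 + 0.7152×0.00152 + 0.0722×0.31399 ≈ 0.11841
Color 2 (228,150,225):
  R=228: 228/255≈0.8941 > 0.04045 → ((0.8941+0.055)/1.055)^2.4 ≈ 0.77582
  G=150: 150/255≈0.5882 > 0.04045 → ((0.5882+0.055)/1.055)^2.4 ≈ 0.30499
  B=225: 225/255≈0.8824 > 0.04045 → ((0.8824+0.055)/1.055)^2.4 ≈ 0.75294
  L2 = 0.2126×0.77582 + 0.7152×0.30499 + 0.0722×0.75294 ≈ 0.43743
Lighter = 0.43743, Darker = 0.11841
Ratio = (L_lighter + 0.05) / (L_darker + 0.05)
Ratio = (0.43743 + 0.05) / (0.11841 + 0.05) = 0.48743 / 0.16841 ≈ 2.8944
Ratio ≈ 2.89:1


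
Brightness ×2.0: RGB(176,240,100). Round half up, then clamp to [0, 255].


Multiply each channel by 2.0, round half up, clamp to [0, 255]
R: 176×2.0 = 352 → clamp → 255
G: 240×2.0 = 480 → clamp → 255
B: 100×2.0 = 200
= RGB(255, 255, 200)


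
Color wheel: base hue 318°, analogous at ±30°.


Base hue: 318°
Left analog: (318 - 30) mod 360 = 288°
Right analog: (318 + 30) mod 360 = 348°
Analogous hues = 288° and 348°


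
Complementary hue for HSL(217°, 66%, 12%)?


Complement = opposite side of color wheel = hue + 180°
H' = (217 + 180) mod 360 = 37°
S and L unchanged.
= HSL(37°, 66%, 12%)


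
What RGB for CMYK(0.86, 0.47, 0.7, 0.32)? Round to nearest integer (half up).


R = 255 × (1-C) × (1-K) = 255 × 0.14 × 0.68 = 24.276 → 24
G = 255 × (1-M) × (1-K) = 255 × 0.53 × 0.68 = 91.902 → 92
B = 255 × (1-Y) × (1-K) = 255 × 0.30 × 0.68 = 52.02 → 52
= RGB(24, 92, 52)


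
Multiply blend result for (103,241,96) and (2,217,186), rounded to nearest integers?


Multiply: C = A×B/255, rounded to nearest integer
R: 103×2/255 = 206/255 ≈ 0.808 → 1
G: 241×217/255 = 52297/255 ≈ 205.086 → 205
B: 96×186/255 = 17856/255 ≈ 70.024 → 70
= RGB(1, 205, 70)


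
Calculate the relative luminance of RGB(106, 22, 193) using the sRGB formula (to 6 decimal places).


Linearize each channel (sRGB transfer function): c = v/255; c_lin = c/12.92 if c ≤ 0.04045, else ((c+0.055)/1.055)^2.4
  R: 106/255 ≈ 0.415686 > 0.04045 → ((0.415686+0.055)/1.055)^2.4 ≈ 0.144128
  G: 22/255 ≈ 0.086275 > 0.04045 → ((0.086275+0.055)/1.055)^2.4 ≈ 0.008023
  B: 193/255 ≈ 0.756863 > 0.04045 → ((0.756863+0.055)/1.055)^2.4 ≈ 0.533276
R_lin = 0.144128, G_lin = 0.008023, B_lin = 0.533276
L = 0.2126×R + 0.7152×G + 0.0722×B
L = 0.2126×0.144128 + 0.7152×0.008023 + 0.0722×0.533276
L ≈ 0.074882


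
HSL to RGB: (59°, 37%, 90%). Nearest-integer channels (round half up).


H=59°, S=0.37, L=0.90
C = (1-|2L-1|)×S = (1-|0.80|)×0.37 = 0.074
H' = H/60 = 59/60 ≈ 0.9833; X = C×(1-|H' mod 2 - 1|) ≈ 0.0728
m = L - C/2 = 0.90 - 0.037 = 0.863
Sector ⌊H'⌋ = 0 → (R',G',B') = (0.074, ≈0.0728, 0.0)
RGB = ((R'+m)×255, (G'+m)×255, (B'+m)×255) = (238.935, 238.6205, 220.065)
Round half up → RGB(239, 239, 220)


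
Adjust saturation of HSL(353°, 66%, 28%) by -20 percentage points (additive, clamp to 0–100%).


Original S = 66%
Adjustment = -20 percentage points
New S = 66 + (-20) = 46
Clamp to [0, 100] → 46
= HSL(353°, 46%, 28%)


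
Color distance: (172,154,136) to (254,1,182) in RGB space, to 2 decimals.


d = √[(R₁-R₂)² + (G₁-G₂)² + (B₁-B₂)²]
d = √[(172-254)² + (154-1)² + (136-182)²]
d = √[6724 + 23409 + 2116]
d = √32249
d ≈ 179.58


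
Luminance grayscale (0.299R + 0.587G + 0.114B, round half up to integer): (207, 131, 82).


Gray = 0.299×R + 0.587×G + 0.114×B
Gray = 0.299×207 + 0.587×131 + 0.114×82
Gray = 61.893 + 76.897 + 9.348
Gray = 148.138 → round half up → 148
Gray = 148


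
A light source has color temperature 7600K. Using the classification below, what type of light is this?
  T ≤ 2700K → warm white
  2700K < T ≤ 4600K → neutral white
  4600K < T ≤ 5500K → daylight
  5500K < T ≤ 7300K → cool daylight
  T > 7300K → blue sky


Temperature: 7600K
7600K > 7300K → blue sky
Classification: blue sky


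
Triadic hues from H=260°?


Triadic: equally spaced at 120° intervals
H1 = 260°
H2 = (260 + 120) mod 360 = 20°
H3 = (260 + 240) mod 360 = 140°
Triadic = 260°, 20°, 140°


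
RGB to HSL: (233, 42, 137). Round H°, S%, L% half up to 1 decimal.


Normalize: R'=233/255≈0.9137, G'=42/255≈0.1647, B'=137/255≈0.5373
Max=233/255, Min=42/255, Δ=Max-Min=191/255
L = (Max+Min)/2 = (233+42)/510 = 275/510 = 0.53921… → L = 53.9%
L > 0.5 → S = Δ/(2-Max-Min) = 191/(510-233-42) = 191/235 = 0.81276… → S = 81.3%
(the 1/255 factors cancel in S and H, so raw channel differences can be used)
Max is R' → H = 60 × (((G-B)/Δ) mod 6) = 60 × (((42-137)/191) mod 6)
  (-95)/191 = -0.4973…; negative, so add 6 → 5.5026…
  H = 60 × 5.5026… = 330.157…° → H = 330.2°
= HSL(330.2°, 81.3%, 53.9%)


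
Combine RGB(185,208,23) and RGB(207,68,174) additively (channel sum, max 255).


Additive: each channel = min(255, C₁+C₂)
R: 185+207 = 392 → 255
G: 208+68 = 276 → 255
B: 23+174 = 197 → 197
= RGB(255, 255, 197)


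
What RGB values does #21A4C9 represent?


21 → 33 (R)
A4 → 164 (G)
C9 → 201 (B)
= RGB(33, 164, 201)


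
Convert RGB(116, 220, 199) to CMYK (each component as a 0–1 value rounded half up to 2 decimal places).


R'=116/255≈0.4549, G'=220/255≈0.8627, B'=199/255≈0.7804
K = 1 - max(R',G',B') = 1 - 220/255 = 35/255 = 0.13725… → 0.14
(1-R'-K)/(1-K) simplifies to (max-R)/max with max = 220:
C = (220-116)/220 = 104/220 = 0.47272… → 0.47
M = (220-220)/220 = 0/220 = 0 → 0.00
Y = (220-199)/220 = 21/220 = 0.09545… → 0.10
= CMYK(0.47, 0.00, 0.10, 0.14)


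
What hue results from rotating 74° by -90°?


New hue = (H + rotation) mod 360
New hue = (74 -90) mod 360
= -16 mod 360
= 344°


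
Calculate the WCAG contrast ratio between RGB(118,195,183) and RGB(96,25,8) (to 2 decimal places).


Linearize each sRGB channel c=v/255: c/12.92 if c ≤ 0.04045 else ((c+0.055)/1.055)^2.4
L = 0.2126×R_lin + 0.7152×G_lin + 0.0722×B_lin
Color 1 (118,195,183):
  R=118: 118/255≈0.4627 > 0.04045 → ((0.4627+0.055)/1.055)^2.4 ≈ 0.18116
  G=195: 195/255≈0.7647 > 0.04045 → ((0.7647+0.055)/1.055)^2.4 ≈ 0.54572
  B=183: 183/255≈0.7176 > 0.04045 → ((0.7176+0.055)/1.055)^2.4 ≈ 0.47353
  L1 = 0.2126×0.18116 + 0.7152×0.54572 + 0.0722×0.47353 ≈ 0.46301
Color 2 (96,25,8):
  R=96: 96/255≈0.3765 > 0.04045 → ((0.3765+0.055)/1.055)^2.4 ≈ 0.11697
  G=25: 25/255≈0.0980 > 0.04045 → ((0.0980+0.055)/1.055)^2.4 ≈ 0.00972
  B=8: 8/255≈0.0314 ≤ 0.04045 → 0.0314/12.92 ≈ 0.00243
  L2 = 0.2126×0.11697 + 0.7152×0.00972 + 0.0722×0.00243 ≈ 0.03200
Lighter = 0.46301, Darker = 0.03200
Ratio = (L_lighter + 0.05) / (L_darker + 0.05)
Ratio = (0.46301 + 0.05) / (0.03200 + 0.05) = 0.51301 / 0.08200 ≈ 6.2565
Ratio ≈ 6.26:1


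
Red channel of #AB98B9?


Color: #AB98B9
R = AB = 171
G = 98 = 152
B = B9 = 185
Red = 171


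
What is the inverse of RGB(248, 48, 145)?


Invert: (255-R, 255-G, 255-B)
R: 255-248 = 7
G: 255-48 = 207
B: 255-145 = 110
= RGB(7, 207, 110)


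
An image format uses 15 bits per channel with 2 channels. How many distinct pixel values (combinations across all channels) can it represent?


Total bits = 15 bits/channel × 2 channels = 30 bits
Distinct pixel values = 2^30
= 1,073,741,824 pixel values


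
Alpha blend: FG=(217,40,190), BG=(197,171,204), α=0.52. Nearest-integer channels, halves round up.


C = α×F + (1-α)×B, with 1-α = 0.48
R: 0.52×217 + 0.48×197 = 112.84 + 94.56 = 207.40 → 207
G: 0.52×40 + 0.48×171 = 20.80 + 82.08 = 102.88 → 103
B: 0.52×190 + 0.48×204 = 98.80 + 97.92 = 196.72 → 197
= RGB(207, 103, 197)


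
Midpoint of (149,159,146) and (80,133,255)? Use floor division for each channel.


Midpoint: each channel = ⌊(C₁+C₂)/2⌋
R: ⌊(149+80)/2⌋ = 114
G: ⌊(159+133)/2⌋ = 146
B: ⌊(146+255)/2⌋ = 200
= RGB(114, 146, 200)


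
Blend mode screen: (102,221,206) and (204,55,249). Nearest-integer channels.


Screen: C = 255 - (255-A)×(255-B)/255, rounded to nearest integer
R: 255 - (255-102)×(255-204)/255 = 255 - 7803/255 ≈ 255 - 30.600 = 224.400 → 224
G: 255 - (255-221)×(255-55)/255 = 255 - 6800/255 ≈ 255 - 26.667 = 228.333 → 228
B: 255 - (255-206)×(255-249)/255 = 255 - 294/255 ≈ 255 - 1.153 = 253.847 → 254
= RGB(224, 228, 254)


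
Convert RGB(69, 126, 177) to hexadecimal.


R = 69 → 45 (hex)
G = 126 → 7E (hex)
B = 177 → B1 (hex)
Hex = #457EB1


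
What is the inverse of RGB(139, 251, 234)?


Invert: (255-R, 255-G, 255-B)
R: 255-139 = 116
G: 255-251 = 4
B: 255-234 = 21
= RGB(116, 4, 21)


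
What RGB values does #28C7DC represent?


28 → 40 (R)
C7 → 199 (G)
DC → 220 (B)
= RGB(40, 199, 220)


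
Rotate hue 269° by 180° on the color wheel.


New hue = (H + rotation) mod 360
New hue = (269 + 180) mod 360
= 449 mod 360
= 89°


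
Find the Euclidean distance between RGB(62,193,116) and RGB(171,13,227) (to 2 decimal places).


d = √[(R₁-R₂)² + (G₁-G₂)² + (B₁-B₂)²]
d = √[(62-171)² + (193-13)² + (116-227)²]
d = √[11881 + 32400 + 12321]
d = √56602
d ≈ 237.91


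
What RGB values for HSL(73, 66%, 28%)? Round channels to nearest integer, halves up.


H=73°, S=0.66, L=0.28
C = (1-|2L-1|)×S = (1-|-0.44|)×0.66 = 0.3696
H' = H/60 = 73/60 ≈ 1.2167; X = C×(1-|H' mod 2 - 1|) = 0.28952
m = L - C/2 = 0.28 - 0.1848 = 0.0952
Sector ⌊H'⌋ = 1 → (R',G',B') = (0.28952, 0.3696, 0.0)
RGB = ((R'+m)×255, (G'+m)×255, (B'+m)×255) = (98.1036, 118.524, 24.276)
Round half up → RGB(98, 119, 24)


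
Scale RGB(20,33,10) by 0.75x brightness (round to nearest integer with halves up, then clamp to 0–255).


Multiply each channel by 0.75, round half up, clamp to [0, 255]
R: 20×0.75 = 15
G: 33×0.75 = 24.75 → round → 25
B: 10×0.75 = 7.5 → round → 8
= RGB(15, 25, 8)


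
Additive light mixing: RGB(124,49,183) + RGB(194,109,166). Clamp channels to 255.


Additive: each channel = min(255, C₁+C₂)
R: 124+194 = 318 → 255
G: 49+109 = 158 → 158
B: 183+166 = 349 → 255
= RGB(255, 158, 255)


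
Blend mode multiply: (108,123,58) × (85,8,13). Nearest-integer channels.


Multiply: C = A×B/255, rounded to nearest integer
R: 108×85/255 = 9180/255 ≈ 36.000 → 36
G: 123×8/255 = 984/255 ≈ 3.859 → 4
B: 58×13/255 = 754/255 ≈ 2.957 → 3
= RGB(36, 4, 3)


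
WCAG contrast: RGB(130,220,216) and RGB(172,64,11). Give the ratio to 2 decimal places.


Linearize each sRGB channel c=v/255: c/12.92 if c ≤ 0.04045 else ((c+0.055)/1.055)^2.4
L = 0.2126×R_lin + 0.7152×G_lin + 0.0722×B_lin
Color 1 (130,220,216):
  R=130: 130/255≈0.5098 > 0.04045 → ((0.5098+0.055)/1.055)^2.4 ≈ 0.22323
  G=220: 220/255≈0.8627 > 0.04045 → ((0.8627+0.055)/1.055)^2.4 ≈ 0.71569
  B=216: 216/255≈0.8471 > 0.04045 → ((0.8471+0.055)/1.055)^2.4 ≈ 0.68669
  L1 = 0.2126×0.22323 + 0.7152×0.71569 + 0.0722×0.68669 ≈ 0.60890
Color 2 (172,64,11):
  R=172: 172/255≈0.6745 > 0.04045 → ((0.6745+0.055)/1.055)^2.4 ≈ 0.41254
  G=64: 64/255≈0.2510 > 0.04045 → ((0.2510+0.055)/1.055)^2.4 ≈ 0.05127
  B=11: 11/255≈0.0431 > 0.04045 → ((0.0431+0.055)/1.055)^2.4 ≈ 0.00335
  L2 = 0.2126×0.41254 + 0.7152×0.05127 + 0.0722×0.00335 ≈ 0.12462
Lighter = 0.60890, Darker = 0.12462
Ratio = (L_lighter + 0.05) / (L_darker + 0.05)
Ratio = (0.60890 + 0.05) / (0.12462 + 0.05) = 0.65890 / 0.17462 ≈ 3.7734
Ratio ≈ 3.77:1


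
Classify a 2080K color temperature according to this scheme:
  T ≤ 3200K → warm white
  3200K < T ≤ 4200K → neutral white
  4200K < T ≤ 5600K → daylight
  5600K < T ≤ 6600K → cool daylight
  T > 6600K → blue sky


Temperature: 2080K
2080K ≤ 3200K → warm white
Classification: warm white


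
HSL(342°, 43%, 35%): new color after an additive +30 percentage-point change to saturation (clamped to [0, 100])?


Original S = 43%
Adjustment = +30 percentage points
New S = 43 + (30) = 73
Clamp to [0, 100] → 73
= HSL(342°, 73%, 35%)


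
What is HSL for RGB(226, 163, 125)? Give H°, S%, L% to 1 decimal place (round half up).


Normalize: R'=226/255≈0.8863, G'=163/255≈0.6392, B'=125/255≈0.4902
Max=226/255, Min=125/255, Δ=Max-Min=101/255
L = (Max+Min)/2 = (226+125)/510 = 351/510 = 0.68823… → L = 68.8%
L > 0.5 → S = Δ/(2-Max-Min) = 101/(510-226-125) = 101/159 = 0.63522… → S = 63.5%
(the 1/255 factors cancel in S and H, so raw channel differences can be used)
Max is R' → H = 60 × (((G-B)/Δ) mod 6) = 60 × (((163-125)/101) mod 6)
  38/101 = 0.3762…
  H = 60 × 0.3762… = 22.574…° → H = 22.6°
= HSL(22.6°, 63.5%, 68.8%)


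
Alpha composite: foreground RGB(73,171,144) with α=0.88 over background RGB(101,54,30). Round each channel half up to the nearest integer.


C = α×F + (1-α)×B, with 1-α = 0.12
R: 0.88×73 + 0.12×101 = 64.24 + 12.12 = 76.36 → 76
G: 0.88×171 + 0.12×54 = 150.48 + 6.48 = 156.96 → 157
B: 0.88×144 + 0.12×30 = 126.72 + 3.60 = 130.32 → 130
= RGB(76, 157, 130)


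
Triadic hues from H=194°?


Triadic: equally spaced at 120° intervals
H1 = 194°
H2 = (194 + 120) mod 360 = 314°
H3 = (194 + 240) mod 360 = 74°
Triadic = 194°, 314°, 74°


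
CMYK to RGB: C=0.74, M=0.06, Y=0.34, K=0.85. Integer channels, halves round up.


R = 255 × (1-C) × (1-K) = 255 × 0.26 × 0.15 = 9.945 → 10
G = 255 × (1-M) × (1-K) = 255 × 0.94 × 0.15 = 35.955 → 36
B = 255 × (1-Y) × (1-K) = 255 × 0.66 × 0.15 = 25.245 → 25
= RGB(10, 36, 25)


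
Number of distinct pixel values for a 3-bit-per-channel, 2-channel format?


Total bits = 3 bits/channel × 2 channels = 6 bits
Distinct pixel values = 2^6
= 64 pixel values


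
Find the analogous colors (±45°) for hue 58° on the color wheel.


Base hue: 58°
Left analog: (58 - 45) mod 360 = 13°
Right analog: (58 + 45) mod 360 = 103°
Analogous hues = 13° and 103°


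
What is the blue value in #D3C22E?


Color: #D3C22E
R = D3 = 211
G = C2 = 194
B = 2E = 46
Blue = 46


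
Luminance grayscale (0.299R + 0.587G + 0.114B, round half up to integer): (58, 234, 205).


Gray = 0.299×R + 0.587×G + 0.114×B
Gray = 0.299×58 + 0.587×234 + 0.114×205
Gray = 17.342 + 137.358 + 23.370
Gray = 178.070 → round half up → 178
Gray = 178


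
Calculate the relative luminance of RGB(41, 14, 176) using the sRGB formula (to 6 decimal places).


Linearize each channel (sRGB transfer function): c = v/255; c_lin = c/12.92 if c ≤ 0.04045, else ((c+0.055)/1.055)^2.4
  R: 41/255 ≈ 0.160784 > 0.04045 → ((0.160784+0.055)/1.055)^2.4 ≈ 0.022174
  G: 14/255 ≈ 0.054902 > 0.04045 → ((0.054902+0.055)/1.055)^2.4 ≈ 0.004391
  B: 176/255 ≈ 0.690196 > 0.04045 → ((0.690196+0.055)/1.055)^2.4 ≈ 0.434154
R_lin = 0.022174, G_lin = 0.004391, B_lin = 0.434154
L = 0.2126×R + 0.7152×G + 0.0722×B
L = 0.2126×0.022174 + 0.7152×0.004391 + 0.0722×0.434154
L ≈ 0.039201


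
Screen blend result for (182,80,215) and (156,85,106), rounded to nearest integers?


Screen: C = 255 - (255-A)×(255-B)/255, rounded to nearest integer
R: 255 - (255-182)×(255-156)/255 = 255 - 7227/255 ≈ 255 - 28.341 = 226.659 → 227
G: 255 - (255-80)×(255-85)/255 = 255 - 29750/255 ≈ 255 - 116.667 = 138.333 → 138
B: 255 - (255-215)×(255-106)/255 = 255 - 5960/255 ≈ 255 - 23.373 = 231.627 → 232
= RGB(227, 138, 232)


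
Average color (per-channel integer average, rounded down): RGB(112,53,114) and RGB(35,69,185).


Midpoint: each channel = ⌊(C₁+C₂)/2⌋
R: ⌊(112+35)/2⌋ = 73
G: ⌊(53+69)/2⌋ = 61
B: ⌊(114+185)/2⌋ = 149
= RGB(73, 61, 149)


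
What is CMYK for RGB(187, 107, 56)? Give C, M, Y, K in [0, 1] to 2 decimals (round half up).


R'=187/255≈0.7333, G'=107/255≈0.4196, B'=56/255≈0.2196
K = 1 - max(R',G',B') = 1 - 187/255 = 68/255 = 0.26666… → 0.27
(1-R'-K)/(1-K) simplifies to (max-R)/max with max = 187:
C = (187-187)/187 = 0/187 = 0 → 0.00
M = (187-107)/187 = 80/187 = 0.42780… → 0.43
Y = (187-56)/187 = 131/187 = 0.70053… → 0.70
= CMYK(0.00, 0.43, 0.70, 0.27)


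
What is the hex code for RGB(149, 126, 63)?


R = 149 → 95 (hex)
G = 126 → 7E (hex)
B = 63 → 3F (hex)
Hex = #957E3F


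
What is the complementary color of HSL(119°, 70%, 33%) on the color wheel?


Complement = opposite side of color wheel = hue + 180°
H' = (119 + 180) mod 360 = 299°
S and L unchanged.
= HSL(299°, 70%, 33%)


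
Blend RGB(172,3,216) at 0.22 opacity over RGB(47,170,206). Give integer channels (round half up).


C = α×F + (1-α)×B, with 1-α = 0.78
R: 0.22×172 + 0.78×47 = 37.84 + 36.66 = 74.50 → 75
G: 0.22×3 + 0.78×170 = 0.66 + 132.60 = 133.26 → 133
B: 0.22×216 + 0.78×206 = 47.52 + 160.68 = 208.20 → 208
= RGB(75, 133, 208)


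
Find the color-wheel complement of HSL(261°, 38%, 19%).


Complement = opposite side of color wheel = hue + 180°
H' = (261 + 180) mod 360 = 81°
S and L unchanged.
= HSL(81°, 38%, 19%)


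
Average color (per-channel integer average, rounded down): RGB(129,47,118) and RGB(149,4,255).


Midpoint: each channel = ⌊(C₁+C₂)/2⌋
R: ⌊(129+149)/2⌋ = 139
G: ⌊(47+4)/2⌋ = 25
B: ⌊(118+255)/2⌋ = 186
= RGB(139, 25, 186)


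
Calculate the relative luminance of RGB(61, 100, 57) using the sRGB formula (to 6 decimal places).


Linearize each channel (sRGB transfer function): c = v/255; c_lin = c/12.92 if c ≤ 0.04045, else ((c+0.055)/1.055)^2.4
  R: 61/255 ≈ 0.239216 > 0.04045 → ((0.239216+0.055)/1.055)^2.4 ≈ 0.046665
  G: 100/255 ≈ 0.392157 > 0.04045 → ((0.392157+0.055)/1.055)^2.4 ≈ 0.127438
  B: 57/255 ≈ 0.223529 > 0.04045 → ((0.223529+0.055)/1.055)^2.4 ≈ 0.040915
R_lin = 0.046665, G_lin = 0.127438, B_lin = 0.040915
L = 0.2126×R + 0.7152×G + 0.0722×B
L = 0.2126×0.046665 + 0.7152×0.127438 + 0.0722×0.040915
L ≈ 0.104019


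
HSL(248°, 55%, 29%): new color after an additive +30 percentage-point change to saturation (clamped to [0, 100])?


Original S = 55%
Adjustment = +30 percentage points
New S = 55 + (30) = 85
Clamp to [0, 100] → 85
= HSL(248°, 85%, 29%)


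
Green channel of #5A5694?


Color: #5A5694
R = 5A = 90
G = 56 = 86
B = 94 = 148
Green = 86


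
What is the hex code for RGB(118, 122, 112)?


R = 118 → 76 (hex)
G = 122 → 7A (hex)
B = 112 → 70 (hex)
Hex = #767A70


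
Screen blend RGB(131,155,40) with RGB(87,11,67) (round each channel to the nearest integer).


Screen: C = 255 - (255-A)×(255-B)/255, rounded to nearest integer
R: 255 - (255-131)×(255-87)/255 = 255 - 20832/255 ≈ 255 - 81.694 = 173.306 → 173
G: 255 - (255-155)×(255-11)/255 = 255 - 24400/255 ≈ 255 - 95.686 = 159.314 → 159
B: 255 - (255-40)×(255-67)/255 = 255 - 40420/255 ≈ 255 - 158.510 = 96.490 → 96
= RGB(173, 159, 96)


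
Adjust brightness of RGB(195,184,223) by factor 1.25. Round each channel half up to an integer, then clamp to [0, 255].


Multiply each channel by 1.25, round half up, clamp to [0, 255]
R: 195×1.25 = 243.75 → round → 244
G: 184×1.25 = 230
B: 223×1.25 = 278.75 → round → 279 → clamp → 255
= RGB(244, 230, 255)
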